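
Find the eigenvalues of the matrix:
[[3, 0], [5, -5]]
λ = -5 and λ = 3

Characteristic equation: det(A - λI) = 0
λ² - (trace)λ + (det) = 0
λ² - (-2)λ + (-15) = 0
λ² + 2λ - 15 = 0
Solving: λ = -5, 3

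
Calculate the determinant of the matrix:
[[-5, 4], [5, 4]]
-40

For a 2×2 matrix [[a, b], [c, d]], det = ad - bc
det = (-5)(4) - (4)(5) = -20 - 20 = -40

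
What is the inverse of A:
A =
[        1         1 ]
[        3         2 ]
det(A) = -1
A⁻¹ =
[       -2         1 ]
[        3        -1 ]

For a 2×2 matrix A = [[a, b], [c, d]] with det(A) ≠ 0, A⁻¹ = (1/det(A)) * [[d, -b], [-c, a]].
det(A) = (1)*(2) - (1)*(3) = 2 - 3 = -1.
A⁻¹ = (1/-1) * [[2, -1], [-3, 1]].
Dividing each entry by -1 and reducing:
A⁻¹ =
[       -2         1 ]
[        3        -1 ]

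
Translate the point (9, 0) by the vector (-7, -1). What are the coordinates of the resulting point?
(2, -1)

Translation by (-7, -1):
x' = 9 + -7 = 2
y' = 0 + -1 = -1
Homogeneous matrix: [[1, 0, -7], [0, 1, -1], [0, 0, 1]]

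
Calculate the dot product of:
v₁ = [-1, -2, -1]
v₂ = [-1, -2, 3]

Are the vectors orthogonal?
2, No

The dot product is the sum of products of corresponding components.
v₁·v₂ = (-1)*(-1) + (-2)*(-2) + (-1)*(3) = 1 + 4 - 3 = 2.
Two vectors are orthogonal iff their dot product is 0; here the dot product is 2, so the vectors are not orthogonal.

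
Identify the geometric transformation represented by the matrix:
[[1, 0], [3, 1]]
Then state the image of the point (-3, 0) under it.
vertical shear with factor 3; image of (-3, 0) is (-3, -9)

The matrix [[1, 0], [k, 1]] sends (x, y) to (x, 3x + y), leaving the x-coordinate fixed: a vertical shear.
The matrix [[1, 0], [3, 1]] represents: vertical shear with factor 3.
Applying it to (-3, 0): [1·-3 + 0·0, 3·-3 + 1·0] = (-3, -9).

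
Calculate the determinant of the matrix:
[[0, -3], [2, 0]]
6

For a 2×2 matrix [[a, b], [c, d]], det = ad - bc
det = (0)(0) - (-3)(2) = 0 - -6 = 6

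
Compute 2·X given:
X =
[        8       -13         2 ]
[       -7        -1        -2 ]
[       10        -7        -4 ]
2X =
[       16       -26         4 ]
[      -14        -2        -4 ]
[       20       -14        -8 ]

Scalar multiplication is elementwise: (2X)[i][j] = 2 * X[i][j].
  (2X)[0][0] = 2 * (8) = 16
  (2X)[0][1] = 2 * (-13) = -26
  (2X)[0][2] = 2 * (2) = 4
  (2X)[1][0] = 2 * (-7) = -14
  (2X)[1][1] = 2 * (-1) = -2
  (2X)[1][2] = 2 * (-2) = -4
  (2X)[2][0] = 2 * (10) = 20
  (2X)[2][1] = 2 * (-7) = -14
  (2X)[2][2] = 2 * (-4) = -8
2X =
[       16       -26         4 ]
[      -14        -2        -4 ]
[       20       -14        -8 ]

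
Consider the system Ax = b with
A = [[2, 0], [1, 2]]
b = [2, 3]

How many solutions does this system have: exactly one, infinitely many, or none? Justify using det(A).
Exactly one solution

Compute det(A) = (2)*(2) - (0)*(1) = 4.
Because det(A) ≠ 0, A is invertible and Ax = b has a unique solution for every b (here x = A⁻¹ b).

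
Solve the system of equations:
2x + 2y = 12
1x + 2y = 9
x = 3, y = 3

Use elimination (row reduction):
Equation 1: 2x + 2y = 12.
Equation 2: 1x + 2y = 9.
Multiply Eq1 by 1 and Eq2 by 2: 2x + 2y = 12;  2x + 4y = 18.
Subtract: (2)y = 6, so y = 3.
Back-substitute into Eq1: 2x + 2*(3) = 12, so x = 3.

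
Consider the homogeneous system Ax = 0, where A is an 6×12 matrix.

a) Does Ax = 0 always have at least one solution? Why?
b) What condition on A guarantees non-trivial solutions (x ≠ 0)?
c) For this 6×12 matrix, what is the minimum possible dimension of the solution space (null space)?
a) Yes, x = 0 is always a solution. b) When A has linearly dependent columns (rank < n). c) Minimum nullity = 6.

a) x = 0 satisfies A·0 = 0, so the zero vector is always a solution.
b) Non-trivial solutions exist iff the columns of A are linearly dependent, equivalently rank(A) < n (the number of columns).
c) By rank-nullity, rank(A) + nullity(A) = n = 12. Since A has only 6 rows, rank(A) ≤ 6, so nullity(A) ≥ 12 - 6 = 6.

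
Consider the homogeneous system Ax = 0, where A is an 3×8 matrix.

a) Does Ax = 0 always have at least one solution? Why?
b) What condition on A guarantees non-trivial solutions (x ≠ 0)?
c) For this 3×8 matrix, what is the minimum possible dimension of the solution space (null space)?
a) Yes, x = 0 is always a solution. b) When A has linearly dependent columns (rank < n). c) Minimum nullity = 5.

a) x = 0 satisfies A·0 = 0, so the zero vector is always a solution.
b) Non-trivial solutions exist iff the columns of A are linearly dependent, equivalently rank(A) < n (the number of columns).
c) By rank-nullity, rank(A) + nullity(A) = n = 8. Since A has only 3 rows, rank(A) ≤ 3, so nullity(A) ≥ 8 - 3 = 5.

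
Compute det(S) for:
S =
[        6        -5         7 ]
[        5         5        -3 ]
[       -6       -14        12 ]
det(S) = 38

Expand along row 0 (cofactor expansion): det(S) = a*(e*i - f*h) - b*(d*i - f*g) + c*(d*h - e*g), where the 3×3 is [[a, b, c], [d, e, f], [g, h, i]].
Minor M_00 = (5)*(12) - (-3)*(-14) = 60 - 42 = 18.
Minor M_01 = (5)*(12) - (-3)*(-6) = 60 - 18 = 42.
Minor M_02 = (5)*(-14) - (5)*(-6) = -70 + 30 = -40.
det(S) = (6)*(18) - (-5)*(42) + (7)*(-40) = 108 + 210 - 280 = 38.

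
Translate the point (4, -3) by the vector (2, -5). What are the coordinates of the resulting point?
(6, -8)

Translation by (2, -5):
x' = 4 + 2 = 6
y' = -3 + -5 = -8
Homogeneous matrix: [[1, 0, 2], [0, 1, -5], [0, 0, 1]]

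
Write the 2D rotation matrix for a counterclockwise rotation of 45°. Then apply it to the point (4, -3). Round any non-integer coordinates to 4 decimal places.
R = [[√2/2, -√2/2], [√2/2, √2/2]]; R·(4, -3) = (4.9497, 0.7071)

Rotation matrix formula: R(θ) = [[cos θ, -sin θ], [sin θ, cos θ]]
For θ = 45°:
cos(45°) = √2/2
sin(45°) = √2/2
R = [[√2/2, -√2/2], [√2/2, √2/2]]
Apply to (4, -3): [√2/2·4 + (-√2/2)·-3, √2/2·4 + √2/2·-3] = (4.9497, 0.7071)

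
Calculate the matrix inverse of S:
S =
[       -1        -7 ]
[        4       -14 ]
det(S) = 42
S⁻¹ =
[     -1/3       1/6 ]
[    -2/21     -1/42 ]

For a 2×2 matrix S = [[a, b], [c, d]] with det(S) ≠ 0, S⁻¹ = (1/det(S)) * [[d, -b], [-c, a]].
det(S) = (-1)*(-14) - (-7)*(4) = 14 + 28 = 42.
S⁻¹ = (1/42) * [[-14, 7], [-4, -1]].
Dividing each entry by 42 and reducing:
S⁻¹ =
[     -1/3       1/6 ]
[    -2/21     -1/42 ]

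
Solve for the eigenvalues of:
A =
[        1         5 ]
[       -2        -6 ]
λ = -4, -1

Solve det(A - λI) = 0. For a 2×2 matrix the characteristic equation is λ² - (trace)λ + det = 0.
trace(A) = a + d = 1 - 6 = -5.
det(A) = a*d - b*c = (1)*(-6) - (5)*(-2) = -6 + 10 = 4.
Characteristic equation: λ² - (-5)λ + (4) = 0.
Discriminant = (-5)² - 4*(4) = 25 - 16 = 9.
λ = (-5 ± √9) / 2 = (-5 ± 3) / 2 = -4, -1.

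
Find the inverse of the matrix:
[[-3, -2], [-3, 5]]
[[-5/21, -2/21], [-1/7, 1/7]]

For [[a,b],[c,d]], inverse = (1/det)·[[d,-b],[-c,a]]
det = -3·5 - -2·-3 = -21
Inverse = (1/-21)·[[5, 2], [3, -3]]
        = [[-5/21, -2/21], [-1/7, 1/7]]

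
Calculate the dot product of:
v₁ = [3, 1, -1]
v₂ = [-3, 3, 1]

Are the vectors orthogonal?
-7, No

The dot product is the sum of products of corresponding components.
v₁·v₂ = (3)*(-3) + (1)*(3) + (-1)*(1) = -9 + 3 - 1 = -7.
Two vectors are orthogonal iff their dot product is 0; here the dot product is -7, so the vectors are not orthogonal.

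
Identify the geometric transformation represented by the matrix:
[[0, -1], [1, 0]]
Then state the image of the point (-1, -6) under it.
rotation by 90° counterclockwise; image of (-1, -6) is (6, -1)

This matches the form [[cos θ, -sin θ], [sin θ, cos θ]] of a rotation matrix; reading off cos θ and sin θ gives the angle.
The matrix [[0, -1], [1, 0]] represents: rotation by 90° counterclockwise.
Applying it to (-1, -6): [0·-1 + -1·-6, 1·-1 + 0·-6] = (6, -1).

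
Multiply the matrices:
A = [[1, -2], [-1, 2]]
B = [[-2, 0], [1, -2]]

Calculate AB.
[[-4, 4], [4, -4]]

Each entry (i,j) of AB = sum over k of A[i][k]*B[k][j].
(AB)[0][0] = (1)*(-2) + (-2)*(1) = -4
(AB)[0][1] = (1)*(0) + (-2)*(-2) = 4
(AB)[1][0] = (-1)*(-2) + (2)*(1) = 4
(AB)[1][1] = (-1)*(0) + (2)*(-2) = -4
AB = [[-4, 4], [4, -4]]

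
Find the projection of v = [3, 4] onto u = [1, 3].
[3/2, 9/2]

The projection of v onto u is proj_u(v) = ((v·u) / (u·u)) · u.
v·u = (3)*(1) + (4)*(3) = 15.
u·u = (1)*(1) + (3)*(3) = 10.
coefficient = 15 / 10 = 3/2.
proj_u(v) = 3/2 · [1, 3] = [3/2, 9/2].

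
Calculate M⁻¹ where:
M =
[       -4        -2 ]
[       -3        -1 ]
det(M) = -2
M⁻¹ =
[      1/2        -1 ]
[     -3/2         2 ]

For a 2×2 matrix M = [[a, b], [c, d]] with det(M) ≠ 0, M⁻¹ = (1/det(M)) * [[d, -b], [-c, a]].
det(M) = (-4)*(-1) - (-2)*(-3) = 4 - 6 = -2.
M⁻¹ = (1/-2) * [[-1, 2], [3, -4]].
Dividing each entry by -2 and reducing:
M⁻¹ =
[      1/2        -1 ]
[     -3/2         2 ]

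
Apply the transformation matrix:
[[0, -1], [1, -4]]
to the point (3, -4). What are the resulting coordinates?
(4, 19)

Matrix multiplication:
[[0, -1], [1, -4]] × [3, -4]ᵀ
= [0×3 + -1×-4, 1×3 + -4×-4]ᵀ
= [4.0000, 19.0000]ᵀ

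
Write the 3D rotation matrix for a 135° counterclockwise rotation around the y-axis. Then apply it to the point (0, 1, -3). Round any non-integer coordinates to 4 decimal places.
R = [[-√2/2, 0, √2/2], [0, 1, 0], [-√2/2, 0, -√2/2]]; R·(0, 1, -3) = (-2.1213, 1.0000, 2.1213)

Rotation matrix for 135° around y-axis:
cos(135°) = -√2/2, sin(135°) = √2/2
R = [[-√2/2, 0, √2/2], [0, 1, 0], [-√2/2, 0, -√2/2]]
Apply to (0, 1, -3): R·[0, 1, -3]ᵀ = (-2.1213, 1.0000, 2.1213)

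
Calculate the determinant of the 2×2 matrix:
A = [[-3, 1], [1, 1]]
-4

For A = [[a, b], [c, d]], det(A) = a*d - b*c.
det(A) = (-3)*(1) - (1)*(1) = -3 - 1 = -4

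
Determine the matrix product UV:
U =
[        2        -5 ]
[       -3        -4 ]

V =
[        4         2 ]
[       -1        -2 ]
UV =
[       13        14 ]
[       -8         2 ]

Matrix multiplication: (UV)[i][j] = sum over k of U[i][k] * V[k][j].
  (UV)[0][0] = (2)*(4) + (-5)*(-1) = 13
  (UV)[0][1] = (2)*(2) + (-5)*(-2) = 14
  (UV)[1][0] = (-3)*(4) + (-4)*(-1) = -8
  (UV)[1][1] = (-3)*(2) + (-4)*(-2) = 2
UV =
[       13        14 ]
[       -8         2 ]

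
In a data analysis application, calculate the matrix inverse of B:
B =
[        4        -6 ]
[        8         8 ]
det(B) = 80
B⁻¹ =
[     1/10      3/40 ]
[    -1/10      1/20 ]

For a 2×2 matrix B = [[a, b], [c, d]] with det(B) ≠ 0, B⁻¹ = (1/det(B)) * [[d, -b], [-c, a]].
det(B) = (4)*(8) - (-6)*(8) = 32 + 48 = 80.
B⁻¹ = (1/80) * [[8, 6], [-8, 4]].
Dividing each entry by 80 and reducing:
B⁻¹ =
[     1/10      3/40 ]
[    -1/10      1/20 ]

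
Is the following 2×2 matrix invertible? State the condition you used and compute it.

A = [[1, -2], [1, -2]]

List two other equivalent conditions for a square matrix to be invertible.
No, not invertible; det(A) = 0 (two rows are equal, so the rows are linearly dependent). Equivalent conditions (failing for this A): rank(A) < 2; Ax = 0 has non-trivial solutions; 0 is an eigenvalue; the columns are linearly dependent.

To check invertibility, compute det(A).
In this matrix, row 0 and the last row are identical, so one row is a scalar multiple of another and the rows are linearly dependent.
A matrix with linearly dependent rows has det = 0 and is not invertible.
Equivalent failed conditions:
- rank(A) < 2.
- Ax = 0 has non-trivial solutions.
- 0 is an eigenvalue.
- The columns are linearly dependent.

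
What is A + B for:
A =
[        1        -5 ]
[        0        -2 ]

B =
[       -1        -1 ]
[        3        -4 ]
A + B =
[        0        -6 ]
[        3        -6 ]

Matrix addition is elementwise: (A+B)[i][j] = A[i][j] + B[i][j].
  (A+B)[0][0] = (1) + (-1) = 0
  (A+B)[0][1] = (-5) + (-1) = -6
  (A+B)[1][0] = (0) + (3) = 3
  (A+B)[1][1] = (-2) + (-4) = -6
A + B =
[        0        -6 ]
[        3        -6 ]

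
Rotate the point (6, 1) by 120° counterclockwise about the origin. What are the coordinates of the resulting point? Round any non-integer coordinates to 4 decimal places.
(-3.8660, 4.6962)

Rotation matrix R(θ) = [[cos θ, -sin θ], [sin θ, cos θ]]; for θ = 120°:
R = [[-1/2, -√3/2], [√3/2, -1/2]]
Result: R × [6, 1]ᵀ = [-1/2·6 + (-√3/2)·1, √3/2·6 + (-1/2)·1]ᵀ = (-3.8660, 4.6962)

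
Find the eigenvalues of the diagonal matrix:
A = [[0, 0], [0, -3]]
λ₁ = 0, λ₂ = -3

The characteristic polynomial of A is det(A - λI) = (0 - λ)(-3 - λ) = 0.
The roots are λ = 0 and λ = -3, so the eigenvalues are the diagonal entries.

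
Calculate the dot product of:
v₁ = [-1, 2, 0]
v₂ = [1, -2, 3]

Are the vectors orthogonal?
-5, No

The dot product is the sum of products of corresponding components.
v₁·v₂ = (-1)*(1) + (2)*(-2) + (0)*(3) = -1 - 4 + 0 = -5.
Two vectors are orthogonal iff their dot product is 0; here the dot product is -5, so the vectors are not orthogonal.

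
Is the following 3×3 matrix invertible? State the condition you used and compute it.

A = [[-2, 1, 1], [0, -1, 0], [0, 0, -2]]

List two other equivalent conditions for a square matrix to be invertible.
Yes, invertible; det(A) = -4 ≠ 0. Equivalent conditions: rank(A) = 3; Ax = 0 has only the trivial solution; 0 is not an eigenvalue; the columns of A are linearly independent.

To check invertibility, compute det(A).
The given matrix is triangular, so det(A) equals the product of its diagonal entries = -4 ≠ 0.
Since det(A) ≠ 0, A is invertible.
Equivalent conditions for a square matrix A to be invertible:
- rank(A) = 3 (full rank).
- The homogeneous system Ax = 0 has only the trivial solution x = 0.
- 0 is not an eigenvalue of A.
- The columns (equivalently rows) of A are linearly independent.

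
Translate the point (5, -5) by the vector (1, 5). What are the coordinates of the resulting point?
(6, 0)

Translation by (1, 5):
x' = 5 + 1 = 6
y' = -5 + 5 = 0
Homogeneous matrix: [[1, 0, 1], [0, 1, 5], [0, 0, 1]]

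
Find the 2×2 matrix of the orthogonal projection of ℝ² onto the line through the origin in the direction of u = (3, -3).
[[1/2, -1/2], [-1/2, 1/2]]

The orthogonal projection onto the line spanned by a nonzero vector u = (a, b) has matrix P = (u uᵀ) / (uᵀ u) = (1/(a² + b²)) · [[a², ab], [ab, b²]].
Here u = (3, -3), so a² + b² = 9 + 9 = 18.
P = (1/18) · [[9, -9], [-9, 9]] = [[1/2, -1/2], [-1/2, 1/2]].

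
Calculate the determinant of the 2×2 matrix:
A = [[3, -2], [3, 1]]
9

For A = [[a, b], [c, d]], det(A) = a*d - b*c.
det(A) = (3)*(1) - (-2)*(3) = 3 - -6 = 9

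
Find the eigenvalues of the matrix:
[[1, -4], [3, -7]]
λ = -5 and λ = -1

Characteristic equation: det(A - λI) = 0
λ² - (trace)λ + (det) = 0
λ² - (-6)λ + (5) = 0
λ² + 6λ + 5 = 0
Solving: λ = -5, -1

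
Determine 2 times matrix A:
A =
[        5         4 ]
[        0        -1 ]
2A =
[       10         8 ]
[        0        -2 ]

Scalar multiplication is elementwise: (2A)[i][j] = 2 * A[i][j].
  (2A)[0][0] = 2 * (5) = 10
  (2A)[0][1] = 2 * (4) = 8
  (2A)[1][0] = 2 * (0) = 0
  (2A)[1][1] = 2 * (-1) = -2
2A =
[       10         8 ]
[        0        -2 ]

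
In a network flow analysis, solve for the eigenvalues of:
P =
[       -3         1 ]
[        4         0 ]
λ = -4, 1

Solve det(P - λI) = 0. For a 2×2 matrix the characteristic equation is λ² - (trace)λ + det = 0.
trace(P) = a + d = -3 + 0 = -3.
det(P) = a*d - b*c = (-3)*(0) - (1)*(4) = 0 - 4 = -4.
Characteristic equation: λ² - (-3)λ + (-4) = 0.
Discriminant = (-3)² - 4*(-4) = 9 + 16 = 25.
λ = (-3 ± √25) / 2 = (-3 ± 5) / 2 = -4, 1.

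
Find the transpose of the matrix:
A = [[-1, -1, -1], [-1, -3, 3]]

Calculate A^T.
[[-1, -1], [-1, -3], [-1, 3]]

The transpose sends entry (i,j) to (j,i); rows become columns.
Row 0 of A: [-1, -1, -1] -> column 0 of A^T.
Row 1 of A: [-1, -3, 3] -> column 1 of A^T.
A^T = [[-1, -1], [-1, -3], [-1, 3]]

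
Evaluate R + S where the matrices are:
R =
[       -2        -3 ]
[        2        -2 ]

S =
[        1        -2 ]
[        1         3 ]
R + S =
[       -1        -5 ]
[        3         1 ]

Matrix addition is elementwise: (R+S)[i][j] = R[i][j] + S[i][j].
  (R+S)[0][0] = (-2) + (1) = -1
  (R+S)[0][1] = (-3) + (-2) = -5
  (R+S)[1][0] = (2) + (1) = 3
  (R+S)[1][1] = (-2) + (3) = 1
R + S =
[       -1        -5 ]
[        3         1 ]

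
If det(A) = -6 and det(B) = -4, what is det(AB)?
24

Use the multiplicative property of determinants: det(AB) = det(A)*det(B).
det(AB) = (-6)*(-4) = 24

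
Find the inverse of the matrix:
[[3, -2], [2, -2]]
[[1, -1], [1, -3/2]]

For [[a,b],[c,d]], inverse = (1/det)·[[d,-b],[-c,a]]
det = 3·-2 - -2·2 = -2
Inverse = (1/-2)·[[-2, 2], [-2, 3]]
        = [[1, -1], [1, -3/2]]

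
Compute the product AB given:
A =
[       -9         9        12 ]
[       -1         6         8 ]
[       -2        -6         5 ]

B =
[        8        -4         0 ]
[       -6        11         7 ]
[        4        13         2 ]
AB =
[      -78       291        87 ]
[      -12       174        58 ]
[       40         7       -32 ]

Matrix multiplication: (AB)[i][j] = sum over k of A[i][k] * B[k][j].
  (AB)[0][0] = (-9)*(8) + (9)*(-6) + (12)*(4) = -78
  (AB)[0][1] = (-9)*(-4) + (9)*(11) + (12)*(13) = 291
  (AB)[0][2] = (-9)*(0) + (9)*(7) + (12)*(2) = 87
  (AB)[1][0] = (-1)*(8) + (6)*(-6) + (8)*(4) = -12
  (AB)[1][1] = (-1)*(-4) + (6)*(11) + (8)*(13) = 174
  (AB)[1][2] = (-1)*(0) + (6)*(7) + (8)*(2) = 58
  (AB)[2][0] = (-2)*(8) + (-6)*(-6) + (5)*(4) = 40
  (AB)[2][1] = (-2)*(-4) + (-6)*(11) + (5)*(13) = 7
  (AB)[2][2] = (-2)*(0) + (-6)*(7) + (5)*(2) = -32
AB =
[      -78       291        87 ]
[      -12       174        58 ]
[       40         7       -32 ]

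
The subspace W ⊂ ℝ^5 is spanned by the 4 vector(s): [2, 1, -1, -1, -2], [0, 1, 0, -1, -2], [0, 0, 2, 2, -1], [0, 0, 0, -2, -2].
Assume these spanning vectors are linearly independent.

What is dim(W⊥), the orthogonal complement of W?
dim(W⊥) = 1

For any subspace W of ℝ^n, dim(W) + dim(W⊥) = n (the whole-space dimension).
Here the given 4 vectors are linearly independent, so dim(W) = 4.
Thus dim(W⊥) = n - dim(W) = 5 - 4 = 1.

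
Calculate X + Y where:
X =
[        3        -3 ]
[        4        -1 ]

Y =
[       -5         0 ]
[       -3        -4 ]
X + Y =
[       -2        -3 ]
[        1        -5 ]

Matrix addition is elementwise: (X+Y)[i][j] = X[i][j] + Y[i][j].
  (X+Y)[0][0] = (3) + (-5) = -2
  (X+Y)[0][1] = (-3) + (0) = -3
  (X+Y)[1][0] = (4) + (-3) = 1
  (X+Y)[1][1] = (-1) + (-4) = -5
X + Y =
[       -2        -3 ]
[        1        -5 ]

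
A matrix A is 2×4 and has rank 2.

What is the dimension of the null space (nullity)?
2

The rank-nullity theorem for an m×n matrix states:
rank(A) + nullity(A) = n (the number of columns).
Here n = 4 and rank(A) = 2, so nullity(A) = 4 - 2 = 2.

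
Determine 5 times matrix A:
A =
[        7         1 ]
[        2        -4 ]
5A =
[       35         5 ]
[       10       -20 ]

Scalar multiplication is elementwise: (5A)[i][j] = 5 * A[i][j].
  (5A)[0][0] = 5 * (7) = 35
  (5A)[0][1] = 5 * (1) = 5
  (5A)[1][0] = 5 * (2) = 10
  (5A)[1][1] = 5 * (-4) = -20
5A =
[       35         5 ]
[       10       -20 ]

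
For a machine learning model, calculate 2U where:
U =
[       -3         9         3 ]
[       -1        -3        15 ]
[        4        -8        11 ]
2U =
[       -6        18         6 ]
[       -2        -6        30 ]
[        8       -16        22 ]

Scalar multiplication is elementwise: (2U)[i][j] = 2 * U[i][j].
  (2U)[0][0] = 2 * (-3) = -6
  (2U)[0][1] = 2 * (9) = 18
  (2U)[0][2] = 2 * (3) = 6
  (2U)[1][0] = 2 * (-1) = -2
  (2U)[1][1] = 2 * (-3) = -6
  (2U)[1][2] = 2 * (15) = 30
  (2U)[2][0] = 2 * (4) = 8
  (2U)[2][1] = 2 * (-8) = -16
  (2U)[2][2] = 2 * (11) = 22
2U =
[       -6        18         6 ]
[       -2        -6        30 ]
[        8       -16        22 ]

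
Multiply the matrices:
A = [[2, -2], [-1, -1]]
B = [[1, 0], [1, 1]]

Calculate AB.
[[0, -2], [-2, -1]]

Each entry (i,j) of AB = sum over k of A[i][k]*B[k][j].
(AB)[0][0] = (2)*(1) + (-2)*(1) = 0
(AB)[0][1] = (2)*(0) + (-2)*(1) = -2
(AB)[1][0] = (-1)*(1) + (-1)*(1) = -2
(AB)[1][1] = (-1)*(0) + (-1)*(1) = -1
AB = [[0, -2], [-2, -1]]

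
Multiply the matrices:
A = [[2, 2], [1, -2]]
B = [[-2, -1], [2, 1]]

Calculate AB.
[[0, 0], [-6, -3]]

Each entry (i,j) of AB = sum over k of A[i][k]*B[k][j].
(AB)[0][0] = (2)*(-2) + (2)*(2) = 0
(AB)[0][1] = (2)*(-1) + (2)*(1) = 0
(AB)[1][0] = (1)*(-2) + (-2)*(2) = -6
(AB)[1][1] = (1)*(-1) + (-2)*(1) = -3
AB = [[0, 0], [-6, -3]]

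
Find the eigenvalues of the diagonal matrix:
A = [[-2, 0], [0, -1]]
λ₁ = -2, λ₂ = -1

The characteristic polynomial of A is det(A - λI) = (-2 - λ)(-1 - λ) = 0.
The roots are λ = -2 and λ = -1, so the eigenvalues are the diagonal entries.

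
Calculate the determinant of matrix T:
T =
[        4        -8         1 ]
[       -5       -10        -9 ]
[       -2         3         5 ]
det(T) = -471

Expand along row 0 (cofactor expansion): det(T) = a*(e*i - f*h) - b*(d*i - f*g) + c*(d*h - e*g), where the 3×3 is [[a, b, c], [d, e, f], [g, h, i]].
Minor M_00 = (-10)*(5) - (-9)*(3) = -50 + 27 = -23.
Minor M_01 = (-5)*(5) - (-9)*(-2) = -25 - 18 = -43.
Minor M_02 = (-5)*(3) - (-10)*(-2) = -15 - 20 = -35.
det(T) = (4)*(-23) - (-8)*(-43) + (1)*(-35) = -92 - 344 - 35 = -471.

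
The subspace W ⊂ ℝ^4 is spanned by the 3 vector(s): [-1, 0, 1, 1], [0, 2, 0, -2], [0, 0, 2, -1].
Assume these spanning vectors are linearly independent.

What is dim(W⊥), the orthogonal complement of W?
dim(W⊥) = 1

For any subspace W of ℝ^n, dim(W) + dim(W⊥) = n (the whole-space dimension).
Here the given 3 vectors are linearly independent, so dim(W) = 3.
Thus dim(W⊥) = n - dim(W) = 4 - 3 = 1.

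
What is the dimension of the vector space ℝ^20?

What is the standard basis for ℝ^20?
Dimension = 20; standard basis = {e_1, e_2, e_3, …, e_20}

ℝ^20 is the space of 20-tuples of real numbers; its dimension is 20.
The standard basis consists of 20 vectors: e_1, e_2, e_3, …, e_20, where e_i is the vector with 1 in position i and 0 elsewhere.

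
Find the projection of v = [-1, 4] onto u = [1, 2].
[7/5, 14/5]

The projection of v onto u is proj_u(v) = ((v·u) / (u·u)) · u.
v·u = (-1)*(1) + (4)*(2) = 7.
u·u = (1)*(1) + (2)*(2) = 5.
coefficient = 7 / 5 = 7/5.
proj_u(v) = 7/5 · [1, 2] = [7/5, 14/5].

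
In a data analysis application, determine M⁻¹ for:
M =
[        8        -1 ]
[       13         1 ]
det(M) = 21
M⁻¹ =
[     1/21      1/21 ]
[   -13/21      8/21 ]

For a 2×2 matrix M = [[a, b], [c, d]] with det(M) ≠ 0, M⁻¹ = (1/det(M)) * [[d, -b], [-c, a]].
det(M) = (8)*(1) - (-1)*(13) = 8 + 13 = 21.
M⁻¹ = (1/21) * [[1, 1], [-13, 8]].
Dividing each entry by 21 and reducing:
M⁻¹ =
[     1/21      1/21 ]
[   -13/21      8/21 ]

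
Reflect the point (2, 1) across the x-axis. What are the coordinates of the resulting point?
(2, -1)

Reflection across x-axis: (2, 1) → (2, -1)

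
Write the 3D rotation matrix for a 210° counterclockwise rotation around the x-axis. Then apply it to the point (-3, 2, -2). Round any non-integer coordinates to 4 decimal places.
R = [[1, 0, 0], [0, -√3/2, 1/2], [0, -1/2, -√3/2]]; R·(-3, 2, -2) = (-3.0000, -2.7321, 0.7321)

Rotation matrix for 210° around x-axis:
cos(210°) = -√3/2, sin(210°) = -1/2
R = [[1, 0, 0], [0, -√3/2, 1/2], [0, -1/2, -√3/2]]
Apply to (-3, 2, -2): R·[-3, 2, -2]ᵀ = (-3.0000, -2.7321, 0.7321)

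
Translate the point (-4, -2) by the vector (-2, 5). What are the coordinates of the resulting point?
(-6, 3)

Translation by (-2, 5):
x' = -4 + -2 = -6
y' = -2 + 5 = 3
Homogeneous matrix: [[1, 0, -2], [0, 1, 5], [0, 0, 1]]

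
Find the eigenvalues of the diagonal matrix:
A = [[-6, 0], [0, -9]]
λ₁ = -6, λ₂ = -9

The characteristic polynomial of A is det(A - λI) = (-6 - λ)(-9 - λ) = 0.
The roots are λ = -6 and λ = -9, so the eigenvalues are the diagonal entries.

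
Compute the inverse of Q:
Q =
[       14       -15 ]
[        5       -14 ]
det(Q) = -121
Q⁻¹ =
[   14/121   -15/121 ]
[    5/121   -14/121 ]

For a 2×2 matrix Q = [[a, b], [c, d]] with det(Q) ≠ 0, Q⁻¹ = (1/det(Q)) * [[d, -b], [-c, a]].
det(Q) = (14)*(-14) - (-15)*(5) = -196 + 75 = -121.
Q⁻¹ = (1/-121) * [[-14, 15], [-5, 14]].
Dividing each entry by -121 and reducing:
Q⁻¹ =
[   14/121   -15/121 ]
[    5/121   -14/121 ]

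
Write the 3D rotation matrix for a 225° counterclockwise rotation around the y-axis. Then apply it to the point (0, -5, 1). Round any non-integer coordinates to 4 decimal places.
R = [[-√2/2, 0, -√2/2], [0, 1, 0], [√2/2, 0, -√2/2]]; R·(0, -5, 1) = (-0.7071, -5.0000, -0.7071)

Rotation matrix for 225° around y-axis:
cos(225°) = -√2/2, sin(225°) = -√2/2
R = [[-√2/2, 0, -√2/2], [0, 1, 0], [√2/2, 0, -√2/2]]
Apply to (0, -5, 1): R·[0, -5, 1]ᵀ = (-0.7071, -5.0000, -0.7071)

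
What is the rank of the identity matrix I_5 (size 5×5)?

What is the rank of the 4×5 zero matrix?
rank(I_5) = 5, rank(0) = 0

The identity I_5 has 5 columns that are the standard basis vectors e_1, …, e_5. These are linearly independent, so all 5 columns are pivots and rank(I_5) = 5.
The 4×5 zero matrix has every entry zero, so every row is the zero row and there are no pivots; rank(0) = 0.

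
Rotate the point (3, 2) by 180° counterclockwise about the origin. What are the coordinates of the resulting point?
(-3, -2)

Rotation matrix R(θ) = [[cos θ, -sin θ], [sin θ, cos θ]]; for θ = 180°:
R = [[-1, 0], [0, -1]]
Result: R × [3, 2]ᵀ = [-1·3 + (0)·2, 0·3 + (-1)·2]ᵀ = (-3, -2)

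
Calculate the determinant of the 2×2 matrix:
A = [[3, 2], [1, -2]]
-8

For A = [[a, b], [c, d]], det(A) = a*d - b*c.
det(A) = (3)*(-2) - (2)*(1) = -6 - 2 = -8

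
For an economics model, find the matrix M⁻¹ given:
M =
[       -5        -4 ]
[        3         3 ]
det(M) = -3
M⁻¹ =
[       -1      -4/3 ]
[        1       5/3 ]

For a 2×2 matrix M = [[a, b], [c, d]] with det(M) ≠ 0, M⁻¹ = (1/det(M)) * [[d, -b], [-c, a]].
det(M) = (-5)*(3) - (-4)*(3) = -15 + 12 = -3.
M⁻¹ = (1/-3) * [[3, 4], [-3, -5]].
Dividing each entry by -3 and reducing:
M⁻¹ =
[       -1      -4/3 ]
[        1       5/3 ]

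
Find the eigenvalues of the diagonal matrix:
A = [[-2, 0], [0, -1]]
λ₁ = -2, λ₂ = -1

The characteristic polynomial of A is det(A - λI) = (-2 - λ)(-1 - λ) = 0.
The roots are λ = -2 and λ = -1, so the eigenvalues are the diagonal entries.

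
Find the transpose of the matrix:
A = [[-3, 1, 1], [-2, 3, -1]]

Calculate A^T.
[[-3, -2], [1, 3], [1, -1]]

The transpose sends entry (i,j) to (j,i); rows become columns.
Row 0 of A: [-3, 1, 1] -> column 0 of A^T.
Row 1 of A: [-2, 3, -1] -> column 1 of A^T.
A^T = [[-3, -2], [1, 3], [1, -1]]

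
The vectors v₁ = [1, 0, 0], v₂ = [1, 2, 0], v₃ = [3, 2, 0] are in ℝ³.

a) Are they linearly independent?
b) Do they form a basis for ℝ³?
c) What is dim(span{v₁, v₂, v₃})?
Not independent, not a basis, dim(span) = 2

Check whether v₃ can be written as a linear combination of v₁ and v₂.
v₃ = (2)·v₁ + (1)·v₂ = [3, 2, 0], so the three vectors are linearly dependent.
Thus they do not form a basis for ℝ³, and dim(span{v₁, v₂, v₃}) = 2 (spanned by v₁ and v₂).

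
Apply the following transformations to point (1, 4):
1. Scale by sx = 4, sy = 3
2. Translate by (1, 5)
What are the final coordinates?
(5, 17)

Step 1: Scale (1, 4) by (sx, sy) = (4, 3) → (4, 12)
Step 2: Translate by (1, 5) → (5, 17)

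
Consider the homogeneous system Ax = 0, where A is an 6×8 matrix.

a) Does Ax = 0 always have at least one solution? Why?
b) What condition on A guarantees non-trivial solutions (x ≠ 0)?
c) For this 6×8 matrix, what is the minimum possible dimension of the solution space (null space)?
a) Yes, x = 0 is always a solution. b) When A has linearly dependent columns (rank < n). c) Minimum nullity = 2.

a) x = 0 satisfies A·0 = 0, so the zero vector is always a solution.
b) Non-trivial solutions exist iff the columns of A are linearly dependent, equivalently rank(A) < n (the number of columns).
c) By rank-nullity, rank(A) + nullity(A) = n = 8. Since A has only 6 rows, rank(A) ≤ 6, so nullity(A) ≥ 8 - 6 = 2.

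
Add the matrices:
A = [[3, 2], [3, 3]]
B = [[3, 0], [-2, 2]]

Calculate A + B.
[[6, 2], [1, 5]]

Add corresponding elements:
(3)+(3)=6
(2)+(0)=2
(3)+(-2)=1
(3)+(2)=5
A + B = [[6, 2], [1, 5]]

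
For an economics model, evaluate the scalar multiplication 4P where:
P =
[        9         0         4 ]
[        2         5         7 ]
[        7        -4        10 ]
4P =
[       36         0        16 ]
[        8        20        28 ]
[       28       -16        40 ]

Scalar multiplication is elementwise: (4P)[i][j] = 4 * P[i][j].
  (4P)[0][0] = 4 * (9) = 36
  (4P)[0][1] = 4 * (0) = 0
  (4P)[0][2] = 4 * (4) = 16
  (4P)[1][0] = 4 * (2) = 8
  (4P)[1][1] = 4 * (5) = 20
  (4P)[1][2] = 4 * (7) = 28
  (4P)[2][0] = 4 * (7) = 28
  (4P)[2][1] = 4 * (-4) = -16
  (4P)[2][2] = 4 * (10) = 40
4P =
[       36         0        16 ]
[        8        20        28 ]
[       28       -16        40 ]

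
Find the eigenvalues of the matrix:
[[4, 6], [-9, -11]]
λ = -5 and λ = -2

Characteristic equation: det(A - λI) = 0
λ² - (trace)λ + (det) = 0
λ² - (-7)λ + (10) = 0
λ² + 7λ + 10 = 0
Solving: λ = -5, -2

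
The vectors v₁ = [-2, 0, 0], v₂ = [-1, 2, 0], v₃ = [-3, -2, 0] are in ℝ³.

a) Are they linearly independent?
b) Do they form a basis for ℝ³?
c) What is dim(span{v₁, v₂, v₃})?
Not independent, not a basis, dim(span) = 2

Check whether v₃ can be written as a linear combination of v₁ and v₂.
v₃ = (2)·v₁ + (-1)·v₂ = [-3, -2, 0], so the three vectors are linearly dependent.
Thus they do not form a basis for ℝ³, and dim(span{v₁, v₂, v₃}) = 2 (spanned by v₁ and v₂).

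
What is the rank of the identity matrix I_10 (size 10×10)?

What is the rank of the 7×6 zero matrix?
rank(I_10) = 10, rank(0) = 0

The identity I_10 has 10 columns that are the standard basis vectors e_1, …, e_10. These are linearly independent, so all 10 columns are pivots and rank(I_10) = 10.
The 7×6 zero matrix has every entry zero, so every row is the zero row and there are no pivots; rank(0) = 0.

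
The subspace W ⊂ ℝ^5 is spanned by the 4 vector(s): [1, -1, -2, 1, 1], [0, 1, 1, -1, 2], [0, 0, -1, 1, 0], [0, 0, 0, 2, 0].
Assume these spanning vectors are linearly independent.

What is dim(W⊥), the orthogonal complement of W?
dim(W⊥) = 1

For any subspace W of ℝ^n, dim(W) + dim(W⊥) = n (the whole-space dimension).
Here the given 4 vectors are linearly independent, so dim(W) = 4.
Thus dim(W⊥) = n - dim(W) = 5 - 4 = 1.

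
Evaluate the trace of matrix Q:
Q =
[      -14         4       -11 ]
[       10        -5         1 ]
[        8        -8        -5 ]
tr(Q) = -14 - 5 - 5 = -24

The trace of a square matrix is the sum of its diagonal entries.
Diagonal entries of Q: Q[0][0] = -14, Q[1][1] = -5, Q[2][2] = -5.
tr(Q) = -14 - 5 - 5 = -24.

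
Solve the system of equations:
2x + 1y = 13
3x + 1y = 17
x = 4, y = 5

Use elimination (row reduction):
Equation 1: 2x + 1y = 13.
Equation 2: 3x + 1y = 17.
Multiply Eq1 by 3 and Eq2 by 2: 6x + 3y = 39;  6x + 2y = 34.
Subtract: (-1)y = -5, so y = 5.
Back-substitute into Eq1: 2x + 1*(5) = 13, so x = 4.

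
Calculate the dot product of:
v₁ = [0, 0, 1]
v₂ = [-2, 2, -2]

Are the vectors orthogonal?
-2, No

The dot product is the sum of products of corresponding components.
v₁·v₂ = (0)*(-2) + (0)*(2) + (1)*(-2) = 0 + 0 - 2 = -2.
Two vectors are orthogonal iff their dot product is 0; here the dot product is -2, so the vectors are not orthogonal.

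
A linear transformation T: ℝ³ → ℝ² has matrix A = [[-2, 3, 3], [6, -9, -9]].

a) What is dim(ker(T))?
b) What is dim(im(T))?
dim(ker) = 2, dim(im) = 1

Observe that row 2 = -3 × row 1 (so the rows are linearly dependent).
Thus rank(A) = 1 (only one linearly independent row).
dim(im(T)) = rank(A) = 1.
By the rank-nullity theorem applied to T: ℝ³ → ℝ², rank(A) + nullity(A) = 3 (the domain dimension), so dim(ker(T)) = 3 - 1 = 2.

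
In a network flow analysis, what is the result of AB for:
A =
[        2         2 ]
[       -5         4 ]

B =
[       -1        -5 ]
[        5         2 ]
AB =
[        8        -6 ]
[       25        33 ]

Matrix multiplication: (AB)[i][j] = sum over k of A[i][k] * B[k][j].
  (AB)[0][0] = (2)*(-1) + (2)*(5) = 8
  (AB)[0][1] = (2)*(-5) + (2)*(2) = -6
  (AB)[1][0] = (-5)*(-1) + (4)*(5) = 25
  (AB)[1][1] = (-5)*(-5) + (4)*(2) = 33
AB =
[        8        -6 ]
[       25        33 ]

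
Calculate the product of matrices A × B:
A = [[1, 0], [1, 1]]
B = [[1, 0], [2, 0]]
[[1, 0], [3, 0]]

Matrix multiplication:
C[0][0] = 1×1 + 0×2 = 1
C[0][1] = 1×0 + 0×0 = 0
C[1][0] = 1×1 + 1×2 = 3
C[1][1] = 1×0 + 1×0 = 0
Result: [[1, 0], [3, 0]]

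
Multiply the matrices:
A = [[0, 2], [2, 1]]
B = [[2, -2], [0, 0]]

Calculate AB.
[[0, 0], [4, -4]]

Each entry (i,j) of AB = sum over k of A[i][k]*B[k][j].
(AB)[0][0] = (0)*(2) + (2)*(0) = 0
(AB)[0][1] = (0)*(-2) + (2)*(0) = 0
(AB)[1][0] = (2)*(2) + (1)*(0) = 4
(AB)[1][1] = (2)*(-2) + (1)*(0) = -4
AB = [[0, 0], [4, -4]]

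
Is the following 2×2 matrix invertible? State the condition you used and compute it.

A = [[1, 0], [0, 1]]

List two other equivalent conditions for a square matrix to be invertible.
Yes, invertible; det(A) = 1 ≠ 0. Equivalent conditions: rank(A) = 2; Ax = 0 has only the trivial solution; 0 is not an eigenvalue; the columns of A are linearly independent.

To check invertibility, compute det(A).
The given matrix is triangular, so det(A) equals the product of its diagonal entries = 1 ≠ 0.
Since det(A) ≠ 0, A is invertible.
Equivalent conditions for a square matrix A to be invertible:
- rank(A) = 2 (full rank).
- The homogeneous system Ax = 0 has only the trivial solution x = 0.
- 0 is not an eigenvalue of A.
- The columns (equivalently rows) of A are linearly independent.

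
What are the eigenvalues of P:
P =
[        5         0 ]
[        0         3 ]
λ = 3, 5

Solve det(P - λI) = 0. For a 2×2 matrix the characteristic equation is λ² - (trace)λ + det = 0.
trace(P) = a + d = 5 + 3 = 8.
det(P) = a*d - b*c = (5)*(3) - (0)*(0) = 15 - 0 = 15.
Characteristic equation: λ² - (8)λ + (15) = 0.
Discriminant = (8)² - 4*(15) = 64 - 60 = 4.
λ = (8 ± √4) / 2 = (8 ± 2) / 2 = 3, 5.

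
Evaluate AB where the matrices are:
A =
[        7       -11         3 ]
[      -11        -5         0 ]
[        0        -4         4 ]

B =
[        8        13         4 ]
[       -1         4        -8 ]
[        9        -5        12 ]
AB =
[       94        32       152 ]
[      -83      -163        -4 ]
[       40       -36        80 ]

Matrix multiplication: (AB)[i][j] = sum over k of A[i][k] * B[k][j].
  (AB)[0][0] = (7)*(8) + (-11)*(-1) + (3)*(9) = 94
  (AB)[0][1] = (7)*(13) + (-11)*(4) + (3)*(-5) = 32
  (AB)[0][2] = (7)*(4) + (-11)*(-8) + (3)*(12) = 152
  (AB)[1][0] = (-11)*(8) + (-5)*(-1) + (0)*(9) = -83
  (AB)[1][1] = (-11)*(13) + (-5)*(4) + (0)*(-5) = -163
  (AB)[1][2] = (-11)*(4) + (-5)*(-8) + (0)*(12) = -4
  (AB)[2][0] = (0)*(8) + (-4)*(-1) + (4)*(9) = 40
  (AB)[2][1] = (0)*(13) + (-4)*(4) + (4)*(-5) = -36
  (AB)[2][2] = (0)*(4) + (-4)*(-8) + (4)*(12) = 80
AB =
[       94        32       152 ]
[      -83      -163        -4 ]
[       40       -36        80 ]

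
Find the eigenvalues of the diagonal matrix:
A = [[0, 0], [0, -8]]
λ₁ = 0, λ₂ = -8

The characteristic polynomial of A is det(A - λI) = (0 - λ)(-8 - λ) = 0.
The roots are λ = 0 and λ = -8, so the eigenvalues are the diagonal entries.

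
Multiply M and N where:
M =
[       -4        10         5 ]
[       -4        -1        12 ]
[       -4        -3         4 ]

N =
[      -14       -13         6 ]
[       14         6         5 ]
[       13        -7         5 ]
MN =
[      261        77        51 ]
[      198       -38        31 ]
[       66         6       -19 ]

Matrix multiplication: (MN)[i][j] = sum over k of M[i][k] * N[k][j].
  (MN)[0][0] = (-4)*(-14) + (10)*(14) + (5)*(13) = 261
  (MN)[0][1] = (-4)*(-13) + (10)*(6) + (5)*(-7) = 77
  (MN)[0][2] = (-4)*(6) + (10)*(5) + (5)*(5) = 51
  (MN)[1][0] = (-4)*(-14) + (-1)*(14) + (12)*(13) = 198
  (MN)[1][1] = (-4)*(-13) + (-1)*(6) + (12)*(-7) = -38
  (MN)[1][2] = (-4)*(6) + (-1)*(5) + (12)*(5) = 31
  (MN)[2][0] = (-4)*(-14) + (-3)*(14) + (4)*(13) = 66
  (MN)[2][1] = (-4)*(-13) + (-3)*(6) + (4)*(-7) = 6
  (MN)[2][2] = (-4)*(6) + (-3)*(5) + (4)*(5) = -19
MN =
[      261        77        51 ]
[      198       -38        31 ]
[       66         6       -19 ]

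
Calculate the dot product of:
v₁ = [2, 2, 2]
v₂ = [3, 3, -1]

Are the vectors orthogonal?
10, No

The dot product is the sum of products of corresponding components.
v₁·v₂ = (2)*(3) + (2)*(3) + (2)*(-1) = 6 + 6 - 2 = 10.
Two vectors are orthogonal iff their dot product is 0; here the dot product is 10, so the vectors are not orthogonal.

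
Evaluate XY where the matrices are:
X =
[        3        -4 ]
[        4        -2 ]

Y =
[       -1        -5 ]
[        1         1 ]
XY =
[       -7       -19 ]
[       -6       -22 ]

Matrix multiplication: (XY)[i][j] = sum over k of X[i][k] * Y[k][j].
  (XY)[0][0] = (3)*(-1) + (-4)*(1) = -7
  (XY)[0][1] = (3)*(-5) + (-4)*(1) = -19
  (XY)[1][0] = (4)*(-1) + (-2)*(1) = -6
  (XY)[1][1] = (4)*(-5) + (-2)*(1) = -22
XY =
[       -7       -19 ]
[       -6       -22 ]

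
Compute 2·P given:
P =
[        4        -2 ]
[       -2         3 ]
2P =
[        8        -4 ]
[       -4         6 ]

Scalar multiplication is elementwise: (2P)[i][j] = 2 * P[i][j].
  (2P)[0][0] = 2 * (4) = 8
  (2P)[0][1] = 2 * (-2) = -4
  (2P)[1][0] = 2 * (-2) = -4
  (2P)[1][1] = 2 * (3) = 6
2P =
[        8        -4 ]
[       -4         6 ]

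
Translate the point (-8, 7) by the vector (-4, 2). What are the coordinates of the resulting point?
(-12, 9)

Translation by (-4, 2):
x' = -8 + -4 = -12
y' = 7 + 2 = 9
Homogeneous matrix: [[1, 0, -4], [0, 1, 2], [0, 0, 1]]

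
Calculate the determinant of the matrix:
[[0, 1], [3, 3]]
-3

For a 2×2 matrix [[a, b], [c, d]], det = ad - bc
det = (0)(3) - (1)(3) = 0 - 3 = -3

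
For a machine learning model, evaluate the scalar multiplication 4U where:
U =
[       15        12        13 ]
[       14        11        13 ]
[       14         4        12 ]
4U =
[       60        48        52 ]
[       56        44        52 ]
[       56        16        48 ]

Scalar multiplication is elementwise: (4U)[i][j] = 4 * U[i][j].
  (4U)[0][0] = 4 * (15) = 60
  (4U)[0][1] = 4 * (12) = 48
  (4U)[0][2] = 4 * (13) = 52
  (4U)[1][0] = 4 * (14) = 56
  (4U)[1][1] = 4 * (11) = 44
  (4U)[1][2] = 4 * (13) = 52
  (4U)[2][0] = 4 * (14) = 56
  (4U)[2][1] = 4 * (4) = 16
  (4U)[2][2] = 4 * (12) = 48
4U =
[       60        48        52 ]
[       56        44        52 ]
[       56        16        48 ]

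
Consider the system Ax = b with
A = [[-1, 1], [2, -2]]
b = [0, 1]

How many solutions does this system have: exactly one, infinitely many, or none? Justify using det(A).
No solution

det(A) = (-1)*(-2) - (1)*(2) = 0, so A is singular.
The column space of A is span(column 1) = span([-1, 2]).
b = [0, 1] is not a scalar multiple of column 1, so b ∉ column space and the system is inconsistent — no solution.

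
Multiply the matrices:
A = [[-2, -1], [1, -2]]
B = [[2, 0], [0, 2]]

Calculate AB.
[[-4, -2], [2, -4]]

Each entry (i,j) of AB = sum over k of A[i][k]*B[k][j].
(AB)[0][0] = (-2)*(2) + (-1)*(0) = -4
(AB)[0][1] = (-2)*(0) + (-1)*(2) = -2
(AB)[1][0] = (1)*(2) + (-2)*(0) = 2
(AB)[1][1] = (1)*(0) + (-2)*(2) = -4
AB = [[-4, -2], [2, -4]]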